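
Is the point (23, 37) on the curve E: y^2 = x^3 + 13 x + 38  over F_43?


Check whether y^2 = x^3 + 13 x + 38 (mod 43) for (x, y) = (23, 37).
LHS: y^2 = 37^2 mod 43 = 36
RHS: x^3 + 13 x + 38 = 23^3 + 13*23 + 38 mod 43 = 34
LHS != RHS

No, not on the curve


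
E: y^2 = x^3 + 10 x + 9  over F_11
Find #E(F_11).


For each x in F_11, count y with y^2 = x^3 + 10 x + 9 mod 11:
  x = 0: RHS = 9, y in [3, 8]  -> 2 point(s)
  x = 1: RHS = 9, y in [3, 8]  -> 2 point(s)
  x = 2: RHS = 4, y in [2, 9]  -> 2 point(s)
  x = 3: RHS = 0, y in [0]  -> 1 point(s)
  x = 4: RHS = 3, y in [5, 6]  -> 2 point(s)
  x = 7: RHS = 4, y in [2, 9]  -> 2 point(s)
  x = 9: RHS = 3, y in [5, 6]  -> 2 point(s)
  x = 10: RHS = 9, y in [3, 8]  -> 2 point(s)
Affine points: 15. Add the point at infinity: total = 16.

#E(F_11) = 16


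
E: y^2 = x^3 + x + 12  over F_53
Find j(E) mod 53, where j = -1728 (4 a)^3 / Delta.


Delta = -16(4 a^3 + 27 b^2) mod 53 = 3
-1728 * (4 a)^3 = -1728 * (4*1)^3 mod 53 = 19
j = 19 * 3^(-1) mod 53 = 24

j = 24 (mod 53)


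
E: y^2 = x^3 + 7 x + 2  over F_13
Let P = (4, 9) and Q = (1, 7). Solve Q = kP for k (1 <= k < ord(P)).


Enumerate multiples of P until we hit Q = (1, 7):
  1P = (4, 9)
  2P = (9, 1)
  3P = (1, 7)
Match found at i = 3.

k = 3


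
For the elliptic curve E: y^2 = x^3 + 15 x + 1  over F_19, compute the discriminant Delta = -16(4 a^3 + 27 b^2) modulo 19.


4 a^3 + 27 b^2 = 4*15^3 + 27*1^2 = 13500 + 27 = 13527
Delta = -16 * (13527) = -216432
Delta mod 19 = 16

Delta = 16 (mod 19)


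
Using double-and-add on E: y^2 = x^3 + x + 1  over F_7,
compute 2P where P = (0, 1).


k = 2 = 10_2 (binary, LSB first: 01)
Double-and-add from P = (0, 1):
  bit 0 = 0: acc unchanged = O
  bit 1 = 1: acc = O + (2, 5) = (2, 5)

2P = (2, 5)


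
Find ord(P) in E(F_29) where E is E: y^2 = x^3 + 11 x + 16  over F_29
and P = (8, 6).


Compute successive multiples of P until we hit O:
  1P = (8, 6)
  2P = (13, 23)
  3P = (1, 12)
  4P = (16, 5)
  5P = (10, 16)
  6P = (7, 28)
  7P = (5, 15)
  8P = (25, 16)
  ... (continuing to 28P)
  28P = O

ord(P) = 28


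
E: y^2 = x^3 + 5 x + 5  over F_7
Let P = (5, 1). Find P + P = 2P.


Doubling: s = (3 x1^2 + a) / (2 y1)
s = (3*5^2 + 5) / (2*1) mod 7 = 5
x3 = s^2 - 2 x1 mod 7 = 5^2 - 2*5 = 1
y3 = s (x1 - x3) - y1 mod 7 = 5 * (5 - 1) - 1 = 5

2P = (1, 5)


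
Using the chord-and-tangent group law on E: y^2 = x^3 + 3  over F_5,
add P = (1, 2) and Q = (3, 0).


P != Q, so use the chord formula.
s = (y2 - y1) / (x2 - x1) = (3) / (2) mod 5 = 4
x3 = s^2 - x1 - x2 mod 5 = 4^2 - 1 - 3 = 2
y3 = s (x1 - x3) - y1 mod 5 = 4 * (1 - 2) - 2 = 4

P + Q = (2, 4)


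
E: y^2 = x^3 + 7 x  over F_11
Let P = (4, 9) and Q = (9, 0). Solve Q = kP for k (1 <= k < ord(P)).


Enumerate multiples of P until we hit Q = (9, 0):
  1P = (4, 9)
  2P = (3, 2)
  3P = (9, 0)
Match found at i = 3.

k = 3


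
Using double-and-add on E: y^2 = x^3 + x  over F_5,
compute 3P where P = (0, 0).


k = 3 = 11_2 (binary, LSB first: 11)
Double-and-add from P = (0, 0):
  bit 0 = 1: acc = O + (0, 0) = (0, 0)
  bit 1 = 1: acc = (0, 0) + O = (0, 0)

3P = (0, 0)


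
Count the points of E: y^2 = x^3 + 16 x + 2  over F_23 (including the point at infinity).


For each x in F_23, count y with y^2 = x^3 + 16 x + 2 mod 23:
  x = 0: RHS = 2, y in [5, 18]  -> 2 point(s)
  x = 3: RHS = 8, y in [10, 13]  -> 2 point(s)
  x = 5: RHS = 0, y in [0]  -> 1 point(s)
  x = 9: RHS = 1, y in [1, 22]  -> 2 point(s)
  x = 10: RHS = 12, y in [9, 14]  -> 2 point(s)
  x = 12: RHS = 13, y in [6, 17]  -> 2 point(s)
  x = 14: RHS = 3, y in [7, 16]  -> 2 point(s)
  x = 15: RHS = 6, y in [11, 12]  -> 2 point(s)
  x = 17: RHS = 12, y in [9, 14]  -> 2 point(s)
  x = 18: RHS = 4, y in [2, 21]  -> 2 point(s)
  x = 19: RHS = 12, y in [9, 14]  -> 2 point(s)
  x = 21: RHS = 8, y in [10, 13]  -> 2 point(s)
  x = 22: RHS = 8, y in [10, 13]  -> 2 point(s)
Affine points: 25. Add the point at infinity: total = 26.

#E(F_23) = 26


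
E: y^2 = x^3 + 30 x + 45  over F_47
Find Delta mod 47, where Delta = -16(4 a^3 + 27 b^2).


4 a^3 + 27 b^2 = 4*30^3 + 27*45^2 = 108000 + 54675 = 162675
Delta = -16 * (162675) = -2602800
Delta mod 47 = 13

Delta = 13 (mod 47)


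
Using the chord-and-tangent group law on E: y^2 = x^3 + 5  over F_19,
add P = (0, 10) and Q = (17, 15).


P != Q, so use the chord formula.
s = (y2 - y1) / (x2 - x1) = (5) / (17) mod 19 = 7
x3 = s^2 - x1 - x2 mod 19 = 7^2 - 0 - 17 = 13
y3 = s (x1 - x3) - y1 mod 19 = 7 * (0 - 13) - 10 = 13

P + Q = (13, 13)


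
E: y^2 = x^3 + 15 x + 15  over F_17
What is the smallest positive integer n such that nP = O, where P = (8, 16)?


Compute successive multiples of P until we hit O:
  1P = (8, 16)
  2P = (16, 13)
  3P = (12, 11)
  4P = (6, 7)
  5P = (2, 11)
  6P = (11, 7)
  7P = (7, 15)
  8P = (3, 6)
  ... (continuing to 21P)
  21P = O

ord(P) = 21


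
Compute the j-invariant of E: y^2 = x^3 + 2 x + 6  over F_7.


Delta = -16(4 a^3 + 27 b^2) mod 7 = 1
-1728 * (4 a)^3 = -1728 * (4*2)^3 mod 7 = 1
j = 1 * 1^(-1) mod 7 = 1

j = 1 (mod 7)


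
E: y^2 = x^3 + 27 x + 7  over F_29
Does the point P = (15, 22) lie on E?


Check whether y^2 = x^3 + 27 x + 7 (mod 29) for (x, y) = (15, 22).
LHS: y^2 = 22^2 mod 29 = 20
RHS: x^3 + 27 x + 7 = 15^3 + 27*15 + 7 mod 29 = 17
LHS != RHS

No, not on the curve


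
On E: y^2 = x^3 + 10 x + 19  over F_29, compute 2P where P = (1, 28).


Doubling: s = (3 x1^2 + a) / (2 y1)
s = (3*1^2 + 10) / (2*28) mod 29 = 8
x3 = s^2 - 2 x1 mod 29 = 8^2 - 2*1 = 4
y3 = s (x1 - x3) - y1 mod 29 = 8 * (1 - 4) - 28 = 6

2P = (4, 6)


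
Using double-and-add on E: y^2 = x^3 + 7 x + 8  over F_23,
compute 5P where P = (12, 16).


k = 5 = 101_2 (binary, LSB first: 101)
Double-and-add from P = (12, 16):
  bit 0 = 1: acc = O + (12, 16) = (12, 16)
  bit 1 = 0: acc unchanged = (12, 16)
  bit 2 = 1: acc = (12, 16) + (11, 17) = (1, 19)

5P = (1, 19)


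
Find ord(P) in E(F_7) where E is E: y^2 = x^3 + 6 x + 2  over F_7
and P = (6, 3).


Compute successive multiples of P until we hit O:
  1P = (6, 3)
  2P = (6, 4)
  3P = O

ord(P) = 3


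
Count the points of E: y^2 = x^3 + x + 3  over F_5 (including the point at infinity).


For each x in F_5, count y with y^2 = x^3 + 1 x + 3 mod 5:
  x = 1: RHS = 0, y in [0]  -> 1 point(s)
  x = 4: RHS = 1, y in [1, 4]  -> 2 point(s)
Affine points: 3. Add the point at infinity: total = 4.

#E(F_5) = 4


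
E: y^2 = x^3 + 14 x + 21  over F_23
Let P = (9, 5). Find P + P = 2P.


Doubling: s = (3 x1^2 + a) / (2 y1)
s = (3*9^2 + 14) / (2*5) mod 23 = 5
x3 = s^2 - 2 x1 mod 23 = 5^2 - 2*9 = 7
y3 = s (x1 - x3) - y1 mod 23 = 5 * (9 - 7) - 5 = 5

2P = (7, 5)


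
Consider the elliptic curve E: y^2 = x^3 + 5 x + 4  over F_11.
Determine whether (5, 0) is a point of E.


Check whether y^2 = x^3 + 5 x + 4 (mod 11) for (x, y) = (5, 0).
LHS: y^2 = 0^2 mod 11 = 0
RHS: x^3 + 5 x + 4 = 5^3 + 5*5 + 4 mod 11 = 0
LHS = RHS

Yes, on the curve


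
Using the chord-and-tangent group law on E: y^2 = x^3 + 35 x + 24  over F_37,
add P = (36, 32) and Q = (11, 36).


P != Q, so use the chord formula.
s = (y2 - y1) / (x2 - x1) = (4) / (12) mod 37 = 25
x3 = s^2 - x1 - x2 mod 37 = 25^2 - 36 - 11 = 23
y3 = s (x1 - x3) - y1 mod 37 = 25 * (36 - 23) - 32 = 34

P + Q = (23, 34)


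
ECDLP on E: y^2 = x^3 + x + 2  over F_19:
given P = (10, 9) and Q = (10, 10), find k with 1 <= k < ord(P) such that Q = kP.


Enumerate multiples of P until we hit Q = (10, 10):
  1P = (10, 9)
  2P = (8, 16)
  3P = (18, 0)
  4P = (8, 3)
  5P = (10, 10)
Match found at i = 5.

k = 5


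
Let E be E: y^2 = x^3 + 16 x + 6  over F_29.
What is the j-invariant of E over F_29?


Delta = -16(4 a^3 + 27 b^2) mod 29 = 8
-1728 * (4 a)^3 = -1728 * (4*16)^3 mod 29 = 11
j = 11 * 8^(-1) mod 29 = 5

j = 5 (mod 29)


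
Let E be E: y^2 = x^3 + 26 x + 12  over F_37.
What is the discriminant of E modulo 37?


4 a^3 + 27 b^2 = 4*26^3 + 27*12^2 = 70304 + 3888 = 74192
Delta = -16 * (74192) = -1187072
Delta mod 37 = 36

Delta = 36 (mod 37)


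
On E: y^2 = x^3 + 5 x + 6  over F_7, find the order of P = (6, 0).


Compute successive multiples of P until we hit O:
  1P = (6, 0)
  2P = O

ord(P) = 2


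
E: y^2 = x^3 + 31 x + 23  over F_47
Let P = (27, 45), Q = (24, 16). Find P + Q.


P != Q, so use the chord formula.
s = (y2 - y1) / (x2 - x1) = (18) / (44) mod 47 = 41
x3 = s^2 - x1 - x2 mod 47 = 41^2 - 27 - 24 = 32
y3 = s (x1 - x3) - y1 mod 47 = 41 * (27 - 32) - 45 = 32

P + Q = (32, 32)


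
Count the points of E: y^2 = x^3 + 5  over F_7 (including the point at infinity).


For each x in F_7, count y with y^2 = x^3 + 0 x + 5 mod 7:
  x = 3: RHS = 4, y in [2, 5]  -> 2 point(s)
  x = 5: RHS = 4, y in [2, 5]  -> 2 point(s)
  x = 6: RHS = 4, y in [2, 5]  -> 2 point(s)
Affine points: 6. Add the point at infinity: total = 7.

#E(F_7) = 7


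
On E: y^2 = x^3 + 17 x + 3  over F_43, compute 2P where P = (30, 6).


Doubling: s = (3 x1^2 + a) / (2 y1)
s = (3*30^2 + 17) / (2*6) mod 43 = 15
x3 = s^2 - 2 x1 mod 43 = 15^2 - 2*30 = 36
y3 = s (x1 - x3) - y1 mod 43 = 15 * (30 - 36) - 6 = 33

2P = (36, 33)


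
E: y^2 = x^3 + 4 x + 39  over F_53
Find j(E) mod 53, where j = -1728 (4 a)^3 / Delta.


Delta = -16(4 a^3 + 27 b^2) mod 53 = 7
-1728 * (4 a)^3 = -1728 * (4*4)^3 mod 53 = 50
j = 50 * 7^(-1) mod 53 = 45

j = 45 (mod 53)


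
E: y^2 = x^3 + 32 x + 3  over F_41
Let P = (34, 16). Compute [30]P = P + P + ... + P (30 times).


k = 30 = 11110_2 (binary, LSB first: 01111)
Double-and-add from P = (34, 16):
  bit 0 = 0: acc unchanged = O
  bit 1 = 1: acc = O + (35, 13) = (35, 13)
  bit 2 = 1: acc = (35, 13) + (8, 22) = (30, 40)
  bit 3 = 1: acc = (30, 40) + (15, 2) = (19, 7)
  bit 4 = 1: acc = (19, 7) + (7, 18) = (11, 13)

30P = (11, 13)


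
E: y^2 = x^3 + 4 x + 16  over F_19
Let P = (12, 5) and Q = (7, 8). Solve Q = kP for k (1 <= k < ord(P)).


Enumerate multiples of P until we hit Q = (7, 8):
  1P = (12, 5)
  2P = (18, 7)
  3P = (6, 16)
  4P = (7, 8)
Match found at i = 4.

k = 4


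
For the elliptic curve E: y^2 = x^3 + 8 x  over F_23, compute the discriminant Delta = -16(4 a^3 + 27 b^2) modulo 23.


4 a^3 + 27 b^2 = 4*8^3 + 27*0^2 = 2048 + 0 = 2048
Delta = -16 * (2048) = -32768
Delta mod 23 = 7

Delta = 7 (mod 23)


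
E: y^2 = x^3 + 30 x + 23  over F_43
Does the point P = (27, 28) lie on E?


Check whether y^2 = x^3 + 30 x + 23 (mod 43) for (x, y) = (27, 28).
LHS: y^2 = 28^2 mod 43 = 10
RHS: x^3 + 30 x + 23 = 27^3 + 30*27 + 23 mod 43 = 5
LHS != RHS

No, not on the curve


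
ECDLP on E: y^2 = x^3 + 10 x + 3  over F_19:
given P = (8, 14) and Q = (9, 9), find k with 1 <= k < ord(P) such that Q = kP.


Enumerate multiples of P until we hit Q = (9, 9):
  1P = (8, 14)
  2P = (9, 10)
  3P = (18, 7)
  4P = (18, 12)
  5P = (9, 9)
Match found at i = 5.

k = 5


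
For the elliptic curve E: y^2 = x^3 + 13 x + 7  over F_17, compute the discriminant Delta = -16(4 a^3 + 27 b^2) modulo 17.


4 a^3 + 27 b^2 = 4*13^3 + 27*7^2 = 8788 + 1323 = 10111
Delta = -16 * (10111) = -161776
Delta mod 17 = 13

Delta = 13 (mod 17)


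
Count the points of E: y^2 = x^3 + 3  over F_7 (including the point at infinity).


For each x in F_7, count y with y^2 = x^3 + 0 x + 3 mod 7:
  x = 1: RHS = 4, y in [2, 5]  -> 2 point(s)
  x = 2: RHS = 4, y in [2, 5]  -> 2 point(s)
  x = 3: RHS = 2, y in [3, 4]  -> 2 point(s)
  x = 4: RHS = 4, y in [2, 5]  -> 2 point(s)
  x = 5: RHS = 2, y in [3, 4]  -> 2 point(s)
  x = 6: RHS = 2, y in [3, 4]  -> 2 point(s)
Affine points: 12. Add the point at infinity: total = 13.

#E(F_7) = 13


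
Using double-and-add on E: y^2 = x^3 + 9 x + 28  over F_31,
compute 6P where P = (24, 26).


k = 6 = 110_2 (binary, LSB first: 011)
Double-and-add from P = (24, 26):
  bit 0 = 0: acc unchanged = O
  bit 1 = 1: acc = O + (23, 8) = (23, 8)
  bit 2 = 1: acc = (23, 8) + (17, 17) = (1, 21)

6P = (1, 21)


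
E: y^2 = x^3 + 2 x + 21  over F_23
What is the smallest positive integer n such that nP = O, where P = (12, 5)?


Compute successive multiples of P until we hit O:
  1P = (12, 5)
  2P = (3, 13)
  3P = (21, 3)
  4P = (21, 20)
  5P = (3, 10)
  6P = (12, 18)
  7P = O

ord(P) = 7


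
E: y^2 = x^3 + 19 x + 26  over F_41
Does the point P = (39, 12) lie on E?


Check whether y^2 = x^3 + 19 x + 26 (mod 41) for (x, y) = (39, 12).
LHS: y^2 = 12^2 mod 41 = 21
RHS: x^3 + 19 x + 26 = 39^3 + 19*39 + 26 mod 41 = 21
LHS = RHS

Yes, on the curve


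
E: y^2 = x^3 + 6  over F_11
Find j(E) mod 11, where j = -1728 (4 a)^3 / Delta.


Delta = -16(4 a^3 + 27 b^2) mod 11 = 2
-1728 * (4 a)^3 = -1728 * (4*0)^3 mod 11 = 0
j = 0 * 2^(-1) mod 11 = 0

j = 0 (mod 11)


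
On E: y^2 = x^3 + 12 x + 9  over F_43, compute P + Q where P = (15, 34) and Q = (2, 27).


P != Q, so use the chord formula.
s = (y2 - y1) / (x2 - x1) = (36) / (30) mod 43 = 27
x3 = s^2 - x1 - x2 mod 43 = 27^2 - 15 - 2 = 24
y3 = s (x1 - x3) - y1 mod 43 = 27 * (15 - 24) - 34 = 24

P + Q = (24, 24)


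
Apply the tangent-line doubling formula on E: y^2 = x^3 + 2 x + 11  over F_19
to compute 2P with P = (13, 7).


Doubling: s = (3 x1^2 + a) / (2 y1)
s = (3*13^2 + 2) / (2*7) mod 19 = 16
x3 = s^2 - 2 x1 mod 19 = 16^2 - 2*13 = 2
y3 = s (x1 - x3) - y1 mod 19 = 16 * (13 - 2) - 7 = 17

2P = (2, 17)


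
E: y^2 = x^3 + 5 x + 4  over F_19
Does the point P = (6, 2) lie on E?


Check whether y^2 = x^3 + 5 x + 4 (mod 19) for (x, y) = (6, 2).
LHS: y^2 = 2^2 mod 19 = 4
RHS: x^3 + 5 x + 4 = 6^3 + 5*6 + 4 mod 19 = 3
LHS != RHS

No, not on the curve


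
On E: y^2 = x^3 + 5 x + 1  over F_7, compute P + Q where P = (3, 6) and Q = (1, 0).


P != Q, so use the chord formula.
s = (y2 - y1) / (x2 - x1) = (1) / (5) mod 7 = 3
x3 = s^2 - x1 - x2 mod 7 = 3^2 - 3 - 1 = 5
y3 = s (x1 - x3) - y1 mod 7 = 3 * (3 - 5) - 6 = 2

P + Q = (5, 2)


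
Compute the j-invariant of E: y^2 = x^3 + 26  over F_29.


Delta = -16(4 a^3 + 27 b^2) mod 29 = 27
-1728 * (4 a)^3 = -1728 * (4*0)^3 mod 29 = 0
j = 0 * 27^(-1) mod 29 = 0

j = 0 (mod 29)


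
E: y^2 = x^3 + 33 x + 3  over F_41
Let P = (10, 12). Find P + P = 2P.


Doubling: s = (3 x1^2 + a) / (2 y1)
s = (3*10^2 + 33) / (2*12) mod 41 = 19
x3 = s^2 - 2 x1 mod 41 = 19^2 - 2*10 = 13
y3 = s (x1 - x3) - y1 mod 41 = 19 * (10 - 13) - 12 = 13

2P = (13, 13)


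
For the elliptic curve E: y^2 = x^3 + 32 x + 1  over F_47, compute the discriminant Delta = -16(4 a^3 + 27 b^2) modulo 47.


4 a^3 + 27 b^2 = 4*32^3 + 27*1^2 = 131072 + 27 = 131099
Delta = -16 * (131099) = -2097584
Delta mod 47 = 26

Delta = 26 (mod 47)


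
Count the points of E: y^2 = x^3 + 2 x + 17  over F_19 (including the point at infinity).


For each x in F_19, count y with y^2 = x^3 + 2 x + 17 mod 19:
  x = 0: RHS = 17, y in [6, 13]  -> 2 point(s)
  x = 1: RHS = 1, y in [1, 18]  -> 2 point(s)
  x = 5: RHS = 0, y in [0]  -> 1 point(s)
  x = 6: RHS = 17, y in [6, 13]  -> 2 point(s)
  x = 9: RHS = 4, y in [2, 17]  -> 2 point(s)
  x = 10: RHS = 11, y in [7, 12]  -> 2 point(s)
  x = 13: RHS = 17, y in [6, 13]  -> 2 point(s)
  x = 17: RHS = 5, y in [9, 10]  -> 2 point(s)
Affine points: 15. Add the point at infinity: total = 16.

#E(F_19) = 16


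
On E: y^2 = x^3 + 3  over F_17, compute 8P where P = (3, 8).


k = 8 = 1000_2 (binary, LSB first: 0001)
Double-and-add from P = (3, 8):
  bit 0 = 0: acc unchanged = O
  bit 1 = 0: acc unchanged = O
  bit 2 = 0: acc unchanged = O
  bit 3 = 1: acc = O + (6, 7) = (6, 7)

8P = (6, 7)


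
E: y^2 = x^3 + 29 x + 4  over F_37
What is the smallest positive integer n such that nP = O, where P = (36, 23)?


Compute successive multiples of P until we hit O:
  1P = (36, 23)
  2P = (32, 20)
  3P = (32, 17)
  4P = (36, 14)
  5P = O

ord(P) = 5


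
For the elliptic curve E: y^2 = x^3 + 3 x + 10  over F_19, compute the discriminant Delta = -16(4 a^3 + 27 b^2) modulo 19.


4 a^3 + 27 b^2 = 4*3^3 + 27*10^2 = 108 + 2700 = 2808
Delta = -16 * (2808) = -44928
Delta mod 19 = 7

Delta = 7 (mod 19)


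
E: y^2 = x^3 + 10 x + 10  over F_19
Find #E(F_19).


For each x in F_19, count y with y^2 = x^3 + 10 x + 10 mod 19:
  x = 2: RHS = 0, y in [0]  -> 1 point(s)
  x = 4: RHS = 0, y in [0]  -> 1 point(s)
  x = 6: RHS = 1, y in [1, 18]  -> 2 point(s)
  x = 7: RHS = 5, y in [9, 10]  -> 2 point(s)
  x = 11: RHS = 7, y in [8, 11]  -> 2 point(s)
  x = 13: RHS = 0, y in [0]  -> 1 point(s)
  x = 14: RHS = 6, y in [5, 14]  -> 2 point(s)
  x = 15: RHS = 1, y in [1, 18]  -> 2 point(s)
  x = 17: RHS = 1, y in [1, 18]  -> 2 point(s)
Affine points: 15. Add the point at infinity: total = 16.

#E(F_19) = 16


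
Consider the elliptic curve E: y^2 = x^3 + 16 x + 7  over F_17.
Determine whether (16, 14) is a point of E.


Check whether y^2 = x^3 + 16 x + 7 (mod 17) for (x, y) = (16, 14).
LHS: y^2 = 14^2 mod 17 = 9
RHS: x^3 + 16 x + 7 = 16^3 + 16*16 + 7 mod 17 = 7
LHS != RHS

No, not on the curve


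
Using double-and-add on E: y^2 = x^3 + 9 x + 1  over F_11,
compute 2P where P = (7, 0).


k = 2 = 10_2 (binary, LSB first: 01)
Double-and-add from P = (7, 0):
  bit 0 = 0: acc unchanged = O
  bit 1 = 1: acc = O + O = O

2P = O


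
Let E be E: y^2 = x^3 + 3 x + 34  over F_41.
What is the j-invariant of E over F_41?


Delta = -16(4 a^3 + 27 b^2) mod 41 = 23
-1728 * (4 a)^3 = -1728 * (4*3)^3 mod 41 = 5
j = 5 * 23^(-1) mod 41 = 2

j = 2 (mod 41)


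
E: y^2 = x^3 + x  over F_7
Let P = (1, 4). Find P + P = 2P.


Doubling: s = (3 x1^2 + a) / (2 y1)
s = (3*1^2 + 1) / (2*4) mod 7 = 4
x3 = s^2 - 2 x1 mod 7 = 4^2 - 2*1 = 0
y3 = s (x1 - x3) - y1 mod 7 = 4 * (1 - 0) - 4 = 0

2P = (0, 0)


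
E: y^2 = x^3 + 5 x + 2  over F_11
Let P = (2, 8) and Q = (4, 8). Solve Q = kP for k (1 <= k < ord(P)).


Enumerate multiples of P until we hit Q = (4, 8):
  1P = (2, 8)
  2P = (8, 9)
  3P = (5, 8)
  4P = (4, 3)
  5P = (3, 0)
  6P = (4, 8)
Match found at i = 6.

k = 6


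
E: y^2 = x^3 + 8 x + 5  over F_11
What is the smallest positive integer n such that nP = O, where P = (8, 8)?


Compute successive multiples of P until we hit O:
  1P = (8, 8)
  2P = (0, 4)
  3P = (6, 4)
  4P = (1, 6)
  5P = (5, 7)
  6P = (3, 1)
  7P = (9, 6)
  8P = (9, 5)
  ... (continuing to 15P)
  15P = O

ord(P) = 15


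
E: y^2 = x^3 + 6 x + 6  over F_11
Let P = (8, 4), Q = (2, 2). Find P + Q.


P != Q, so use the chord formula.
s = (y2 - y1) / (x2 - x1) = (9) / (5) mod 11 = 4
x3 = s^2 - x1 - x2 mod 11 = 4^2 - 8 - 2 = 6
y3 = s (x1 - x3) - y1 mod 11 = 4 * (8 - 6) - 4 = 4

P + Q = (6, 4)


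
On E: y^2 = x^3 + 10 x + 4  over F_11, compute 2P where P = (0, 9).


Doubling: s = (3 x1^2 + a) / (2 y1)
s = (3*0^2 + 10) / (2*9) mod 11 = 3
x3 = s^2 - 2 x1 mod 11 = 3^2 - 2*0 = 9
y3 = s (x1 - x3) - y1 mod 11 = 3 * (0 - 9) - 9 = 8

2P = (9, 8)


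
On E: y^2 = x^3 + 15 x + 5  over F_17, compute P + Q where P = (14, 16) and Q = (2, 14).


P != Q, so use the chord formula.
s = (y2 - y1) / (x2 - x1) = (15) / (5) mod 17 = 3
x3 = s^2 - x1 - x2 mod 17 = 3^2 - 14 - 2 = 10
y3 = s (x1 - x3) - y1 mod 17 = 3 * (14 - 10) - 16 = 13

P + Q = (10, 13)


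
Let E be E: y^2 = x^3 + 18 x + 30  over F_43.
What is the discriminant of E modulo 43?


4 a^3 + 27 b^2 = 4*18^3 + 27*30^2 = 23328 + 24300 = 47628
Delta = -16 * (47628) = -762048
Delta mod 43 = 41

Delta = 41 (mod 43)


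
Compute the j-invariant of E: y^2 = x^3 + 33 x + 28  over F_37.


Delta = -16(4 a^3 + 27 b^2) mod 37 = 36
-1728 * (4 a)^3 = -1728 * (4*33)^3 mod 37 = 10
j = 10 * 36^(-1) mod 37 = 27

j = 27 (mod 37)


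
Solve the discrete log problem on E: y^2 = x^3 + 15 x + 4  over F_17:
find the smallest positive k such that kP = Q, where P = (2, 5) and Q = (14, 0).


Enumerate multiples of P until we hit Q = (14, 0):
  1P = (2, 5)
  2P = (14, 0)
Match found at i = 2.

k = 2


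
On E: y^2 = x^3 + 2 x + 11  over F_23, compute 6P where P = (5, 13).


k = 6 = 110_2 (binary, LSB first: 011)
Double-and-add from P = (5, 13):
  bit 0 = 0: acc unchanged = O
  bit 1 = 1: acc = O + (15, 14) = (15, 14)
  bit 2 = 1: acc = (15, 14) + (20, 22) = (20, 1)

6P = (20, 1)


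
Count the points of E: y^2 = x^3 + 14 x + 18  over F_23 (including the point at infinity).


For each x in F_23, count y with y^2 = x^3 + 14 x + 18 mod 23:
  x = 0: RHS = 18, y in [8, 15]  -> 2 point(s)
  x = 2: RHS = 8, y in [10, 13]  -> 2 point(s)
  x = 3: RHS = 18, y in [8, 15]  -> 2 point(s)
  x = 4: RHS = 0, y in [0]  -> 1 point(s)
  x = 5: RHS = 6, y in [11, 12]  -> 2 point(s)
  x = 10: RHS = 8, y in [10, 13]  -> 2 point(s)
  x = 11: RHS = 8, y in [10, 13]  -> 2 point(s)
  x = 19: RHS = 13, y in [6, 17]  -> 2 point(s)
  x = 20: RHS = 18, y in [8, 15]  -> 2 point(s)
  x = 22: RHS = 3, y in [7, 16]  -> 2 point(s)
Affine points: 19. Add the point at infinity: total = 20.

#E(F_23) = 20


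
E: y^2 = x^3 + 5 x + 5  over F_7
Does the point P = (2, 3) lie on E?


Check whether y^2 = x^3 + 5 x + 5 (mod 7) for (x, y) = (2, 3).
LHS: y^2 = 3^2 mod 7 = 2
RHS: x^3 + 5 x + 5 = 2^3 + 5*2 + 5 mod 7 = 2
LHS = RHS

Yes, on the curve


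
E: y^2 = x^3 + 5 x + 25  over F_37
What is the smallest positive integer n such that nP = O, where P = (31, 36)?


Compute successive multiples of P until we hit O:
  1P = (31, 36)
  2P = (13, 20)
  3P = (18, 29)
  4P = (15, 21)
  5P = (27, 14)
  6P = (0, 5)
  7P = (7, 25)
  8P = (3, 20)
  ... (continuing to 36P)
  36P = O

ord(P) = 36


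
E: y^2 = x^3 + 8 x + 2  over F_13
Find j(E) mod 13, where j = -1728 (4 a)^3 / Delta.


Delta = -16(4 a^3 + 27 b^2) mod 13 = 6
-1728 * (4 a)^3 = -1728 * (4*8)^3 mod 13 = 8
j = 8 * 6^(-1) mod 13 = 10

j = 10 (mod 13)


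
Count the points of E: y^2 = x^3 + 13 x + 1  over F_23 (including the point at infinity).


For each x in F_23, count y with y^2 = x^3 + 13 x + 1 mod 23:
  x = 0: RHS = 1, y in [1, 22]  -> 2 point(s)
  x = 2: RHS = 12, y in [9, 14]  -> 2 point(s)
  x = 4: RHS = 2, y in [5, 18]  -> 2 point(s)
  x = 10: RHS = 4, y in [2, 21]  -> 2 point(s)
  x = 11: RHS = 3, y in [7, 16]  -> 2 point(s)
  x = 14: RHS = 6, y in [11, 12]  -> 2 point(s)
  x = 15: RHS = 6, y in [11, 12]  -> 2 point(s)
  x = 16: RHS = 4, y in [2, 21]  -> 2 point(s)
  x = 17: RHS = 6, y in [11, 12]  -> 2 point(s)
  x = 18: RHS = 18, y in [8, 15]  -> 2 point(s)
  x = 19: RHS = 0, y in [0]  -> 1 point(s)
  x = 20: RHS = 4, y in [2, 21]  -> 2 point(s)
  x = 21: RHS = 13, y in [6, 17]  -> 2 point(s)
Affine points: 25. Add the point at infinity: total = 26.

#E(F_23) = 26


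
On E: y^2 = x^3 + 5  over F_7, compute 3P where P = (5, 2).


k = 3 = 11_2 (binary, LSB first: 11)
Double-and-add from P = (5, 2):
  bit 0 = 1: acc = O + (5, 2) = (5, 2)
  bit 1 = 1: acc = (5, 2) + (6, 2) = (3, 5)

3P = (3, 5)


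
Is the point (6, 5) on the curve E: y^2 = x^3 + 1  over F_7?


Check whether y^2 = x^3 + 0 x + 1 (mod 7) for (x, y) = (6, 5).
LHS: y^2 = 5^2 mod 7 = 4
RHS: x^3 + 0 x + 1 = 6^3 + 0*6 + 1 mod 7 = 0
LHS != RHS

No, not on the curve


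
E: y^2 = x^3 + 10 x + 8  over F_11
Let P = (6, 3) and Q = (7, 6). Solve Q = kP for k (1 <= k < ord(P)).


Enumerate multiples of P until we hit Q = (7, 6):
  1P = (6, 3)
  2P = (2, 6)
  3P = (7, 6)
Match found at i = 3.

k = 3


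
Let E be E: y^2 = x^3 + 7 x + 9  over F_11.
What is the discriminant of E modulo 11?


4 a^3 + 27 b^2 = 4*7^3 + 27*9^2 = 1372 + 2187 = 3559
Delta = -16 * (3559) = -56944
Delta mod 11 = 3

Delta = 3 (mod 11)


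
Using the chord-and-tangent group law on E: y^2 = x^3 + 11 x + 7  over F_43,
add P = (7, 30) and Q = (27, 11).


P != Q, so use the chord formula.
s = (y2 - y1) / (x2 - x1) = (24) / (20) mod 43 = 27
x3 = s^2 - x1 - x2 mod 43 = 27^2 - 7 - 27 = 7
y3 = s (x1 - x3) - y1 mod 43 = 27 * (7 - 7) - 30 = 13

P + Q = (7, 13)


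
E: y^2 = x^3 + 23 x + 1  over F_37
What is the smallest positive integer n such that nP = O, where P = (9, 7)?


Compute successive multiples of P until we hit O:
  1P = (9, 7)
  2P = (10, 11)
  3P = (34, 4)
  4P = (1, 32)
  5P = (20, 32)
  6P = (15, 13)
  7P = (14, 25)
  8P = (24, 13)
  ... (continuing to 31P)
  31P = O

ord(P) = 31


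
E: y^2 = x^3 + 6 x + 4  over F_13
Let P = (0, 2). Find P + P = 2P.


Doubling: s = (3 x1^2 + a) / (2 y1)
s = (3*0^2 + 6) / (2*2) mod 13 = 8
x3 = s^2 - 2 x1 mod 13 = 8^2 - 2*0 = 12
y3 = s (x1 - x3) - y1 mod 13 = 8 * (0 - 12) - 2 = 6

2P = (12, 6)


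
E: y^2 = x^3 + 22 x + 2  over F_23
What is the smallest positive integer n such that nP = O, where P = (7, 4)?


Compute successive multiples of P until we hit O:
  1P = (7, 4)
  2P = (10, 16)
  3P = (22, 5)
  4P = (3, 7)
  5P = (15, 2)
  6P = (14, 15)
  7P = (4, 4)
  8P = (12, 19)
  ... (continuing to 30P)
  30P = O

ord(P) = 30


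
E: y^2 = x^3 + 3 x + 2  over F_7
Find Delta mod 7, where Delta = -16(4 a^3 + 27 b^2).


4 a^3 + 27 b^2 = 4*3^3 + 27*2^2 = 108 + 108 = 216
Delta = -16 * (216) = -3456
Delta mod 7 = 2

Delta = 2 (mod 7)


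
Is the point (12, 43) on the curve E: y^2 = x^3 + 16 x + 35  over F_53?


Check whether y^2 = x^3 + 16 x + 35 (mod 53) for (x, y) = (12, 43).
LHS: y^2 = 43^2 mod 53 = 47
RHS: x^3 + 16 x + 35 = 12^3 + 16*12 + 35 mod 53 = 47
LHS = RHS

Yes, on the curve


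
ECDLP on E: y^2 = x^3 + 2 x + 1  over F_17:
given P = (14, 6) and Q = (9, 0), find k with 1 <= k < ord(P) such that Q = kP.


Enumerate multiples of P until we hit Q = (9, 0):
  1P = (14, 6)
  2P = (7, 1)
  3P = (9, 0)
Match found at i = 3.

k = 3


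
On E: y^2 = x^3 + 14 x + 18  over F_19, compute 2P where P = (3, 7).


Doubling: s = (3 x1^2 + a) / (2 y1)
s = (3*3^2 + 14) / (2*7) mod 19 = 7
x3 = s^2 - 2 x1 mod 19 = 7^2 - 2*3 = 5
y3 = s (x1 - x3) - y1 mod 19 = 7 * (3 - 5) - 7 = 17

2P = (5, 17)


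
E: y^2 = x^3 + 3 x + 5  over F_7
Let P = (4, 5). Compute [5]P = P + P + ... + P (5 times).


k = 5 = 101_2 (binary, LSB first: 101)
Double-and-add from P = (4, 5):
  bit 0 = 1: acc = O + (4, 5) = (4, 5)
  bit 1 = 0: acc unchanged = (4, 5)
  bit 2 = 1: acc = (4, 5) + (6, 1) = (1, 3)

5P = (1, 3)


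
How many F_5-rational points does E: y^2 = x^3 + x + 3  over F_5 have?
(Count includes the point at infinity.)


For each x in F_5, count y with y^2 = x^3 + 1 x + 3 mod 5:
  x = 1: RHS = 0, y in [0]  -> 1 point(s)
  x = 4: RHS = 1, y in [1, 4]  -> 2 point(s)
Affine points: 3. Add the point at infinity: total = 4.

#E(F_5) = 4


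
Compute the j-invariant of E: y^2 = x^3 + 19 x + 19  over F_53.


Delta = -16(4 a^3 + 27 b^2) mod 53 = 50
-1728 * (4 a)^3 = -1728 * (4*19)^3 mod 53 = 47
j = 47 * 50^(-1) mod 53 = 2

j = 2 (mod 53)


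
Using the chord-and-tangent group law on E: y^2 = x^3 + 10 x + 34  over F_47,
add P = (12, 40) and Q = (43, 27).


P != Q, so use the chord formula.
s = (y2 - y1) / (x2 - x1) = (34) / (31) mod 47 = 39
x3 = s^2 - x1 - x2 mod 47 = 39^2 - 12 - 43 = 9
y3 = s (x1 - x3) - y1 mod 47 = 39 * (12 - 9) - 40 = 30

P + Q = (9, 30)


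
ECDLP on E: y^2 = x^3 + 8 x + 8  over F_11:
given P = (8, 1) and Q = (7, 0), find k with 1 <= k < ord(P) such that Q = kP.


Enumerate multiples of P until we hit Q = (7, 0):
  1P = (8, 1)
  2P = (7, 0)
Match found at i = 2.

k = 2


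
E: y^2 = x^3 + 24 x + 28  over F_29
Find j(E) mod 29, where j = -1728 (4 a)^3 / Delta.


Delta = -16(4 a^3 + 27 b^2) mod 29 = 28
-1728 * (4 a)^3 = -1728 * (4*24)^3 mod 29 = 19
j = 19 * 28^(-1) mod 29 = 10

j = 10 (mod 29)


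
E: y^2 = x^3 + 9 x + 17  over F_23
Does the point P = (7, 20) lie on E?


Check whether y^2 = x^3 + 9 x + 17 (mod 23) for (x, y) = (7, 20).
LHS: y^2 = 20^2 mod 23 = 9
RHS: x^3 + 9 x + 17 = 7^3 + 9*7 + 17 mod 23 = 9
LHS = RHS

Yes, on the curve


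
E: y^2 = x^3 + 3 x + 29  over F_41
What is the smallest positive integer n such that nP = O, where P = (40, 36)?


Compute successive multiples of P until we hit O:
  1P = (40, 36)
  2P = (4, 8)
  3P = (30, 31)
  4P = (2, 24)
  5P = (15, 28)
  6P = (17, 14)
  7P = (27, 21)
  8P = (19, 4)
  ... (continuing to 17P)
  17P = O

ord(P) = 17


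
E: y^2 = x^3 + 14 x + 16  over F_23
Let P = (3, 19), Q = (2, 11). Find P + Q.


P != Q, so use the chord formula.
s = (y2 - y1) / (x2 - x1) = (15) / (22) mod 23 = 8
x3 = s^2 - x1 - x2 mod 23 = 8^2 - 3 - 2 = 13
y3 = s (x1 - x3) - y1 mod 23 = 8 * (3 - 13) - 19 = 16

P + Q = (13, 16)


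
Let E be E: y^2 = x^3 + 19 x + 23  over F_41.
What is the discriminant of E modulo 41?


4 a^3 + 27 b^2 = 4*19^3 + 27*23^2 = 27436 + 14283 = 41719
Delta = -16 * (41719) = -667504
Delta mod 41 = 17

Delta = 17 (mod 41)


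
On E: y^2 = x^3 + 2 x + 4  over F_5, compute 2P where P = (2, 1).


Doubling: s = (3 x1^2 + a) / (2 y1)
s = (3*2^2 + 2) / (2*1) mod 5 = 2
x3 = s^2 - 2 x1 mod 5 = 2^2 - 2*2 = 0
y3 = s (x1 - x3) - y1 mod 5 = 2 * (2 - 0) - 1 = 3

2P = (0, 3)


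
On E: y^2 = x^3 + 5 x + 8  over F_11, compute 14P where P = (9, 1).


k = 14 = 1110_2 (binary, LSB first: 0111)
Double-and-add from P = (9, 1):
  bit 0 = 0: acc unchanged = O
  bit 1 = 1: acc = O + (2, 9) = (2, 9)
  bit 2 = 1: acc = (2, 9) + (1, 6) = (6, 1)
  bit 3 = 1: acc = (6, 1) + (7, 1) = (9, 10)

14P = (9, 10)


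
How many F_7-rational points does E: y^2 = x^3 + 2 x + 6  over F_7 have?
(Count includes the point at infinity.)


For each x in F_7, count y with y^2 = x^3 + 2 x + 6 mod 7:
  x = 1: RHS = 2, y in [3, 4]  -> 2 point(s)
  x = 2: RHS = 4, y in [2, 5]  -> 2 point(s)
  x = 3: RHS = 4, y in [2, 5]  -> 2 point(s)
  x = 4: RHS = 1, y in [1, 6]  -> 2 point(s)
  x = 5: RHS = 1, y in [1, 6]  -> 2 point(s)
Affine points: 10. Add the point at infinity: total = 11.

#E(F_7) = 11


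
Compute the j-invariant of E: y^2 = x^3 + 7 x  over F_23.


Delta = -16(4 a^3 + 27 b^2) mod 23 = 13
-1728 * (4 a)^3 = -1728 * (4*7)^3 mod 23 = 16
j = 16 * 13^(-1) mod 23 = 3

j = 3 (mod 23)


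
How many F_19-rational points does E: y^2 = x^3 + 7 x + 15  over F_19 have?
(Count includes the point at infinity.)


For each x in F_19, count y with y^2 = x^3 + 7 x + 15 mod 19:
  x = 1: RHS = 4, y in [2, 17]  -> 2 point(s)
  x = 3: RHS = 6, y in [5, 14]  -> 2 point(s)
  x = 5: RHS = 4, y in [2, 17]  -> 2 point(s)
  x = 6: RHS = 7, y in [8, 11]  -> 2 point(s)
  x = 9: RHS = 9, y in [3, 16]  -> 2 point(s)
  x = 11: RHS = 17, y in [6, 13]  -> 2 point(s)
  x = 13: RHS = 4, y in [2, 17]  -> 2 point(s)
  x = 14: RHS = 7, y in [8, 11]  -> 2 point(s)
  x = 16: RHS = 5, y in [9, 10]  -> 2 point(s)
  x = 18: RHS = 7, y in [8, 11]  -> 2 point(s)
Affine points: 20. Add the point at infinity: total = 21.

#E(F_19) = 21


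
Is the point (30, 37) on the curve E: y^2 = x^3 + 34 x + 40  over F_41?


Check whether y^2 = x^3 + 34 x + 40 (mod 41) for (x, y) = (30, 37).
LHS: y^2 = 37^2 mod 41 = 16
RHS: x^3 + 34 x + 40 = 30^3 + 34*30 + 40 mod 41 = 16
LHS = RHS

Yes, on the curve


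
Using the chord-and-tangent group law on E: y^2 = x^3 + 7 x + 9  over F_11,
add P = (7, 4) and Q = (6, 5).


P != Q, so use the chord formula.
s = (y2 - y1) / (x2 - x1) = (1) / (10) mod 11 = 10
x3 = s^2 - x1 - x2 mod 11 = 10^2 - 7 - 6 = 10
y3 = s (x1 - x3) - y1 mod 11 = 10 * (7 - 10) - 4 = 10

P + Q = (10, 10)


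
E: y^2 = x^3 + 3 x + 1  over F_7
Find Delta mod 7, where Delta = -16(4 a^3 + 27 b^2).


4 a^3 + 27 b^2 = 4*3^3 + 27*1^2 = 108 + 27 = 135
Delta = -16 * (135) = -2160
Delta mod 7 = 3

Delta = 3 (mod 7)


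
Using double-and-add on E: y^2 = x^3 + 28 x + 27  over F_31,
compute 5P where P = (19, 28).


k = 5 = 101_2 (binary, LSB first: 101)
Double-and-add from P = (19, 28):
  bit 0 = 1: acc = O + (19, 28) = (19, 28)
  bit 1 = 0: acc unchanged = (19, 28)
  bit 2 = 1: acc = (19, 28) + (20, 0) = (1, 26)

5P = (1, 26)


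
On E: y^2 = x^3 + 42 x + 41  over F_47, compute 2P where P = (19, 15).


Doubling: s = (3 x1^2 + a) / (2 y1)
s = (3*19^2 + 42) / (2*15) mod 47 = 14
x3 = s^2 - 2 x1 mod 47 = 14^2 - 2*19 = 17
y3 = s (x1 - x3) - y1 mod 47 = 14 * (19 - 17) - 15 = 13

2P = (17, 13)


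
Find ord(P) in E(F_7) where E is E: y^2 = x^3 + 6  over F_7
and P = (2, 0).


Compute successive multiples of P until we hit O:
  1P = (2, 0)
  2P = O

ord(P) = 2


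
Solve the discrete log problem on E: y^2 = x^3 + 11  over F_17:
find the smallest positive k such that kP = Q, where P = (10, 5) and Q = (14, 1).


Enumerate multiples of P until we hit Q = (14, 1):
  1P = (10, 5)
  2P = (13, 7)
  3P = (2, 6)
  4P = (9, 14)
  5P = (11, 4)
  6P = (14, 16)
  7P = (8, 9)
  8P = (3, 15)
  9P = (5, 0)
  10P = (3, 2)
  11P = (8, 8)
  12P = (14, 1)
Match found at i = 12.

k = 12


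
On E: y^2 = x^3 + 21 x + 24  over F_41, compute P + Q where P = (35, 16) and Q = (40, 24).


P != Q, so use the chord formula.
s = (y2 - y1) / (x2 - x1) = (8) / (5) mod 41 = 18
x3 = s^2 - x1 - x2 mod 41 = 18^2 - 35 - 40 = 3
y3 = s (x1 - x3) - y1 mod 41 = 18 * (35 - 3) - 16 = 27

P + Q = (3, 27)


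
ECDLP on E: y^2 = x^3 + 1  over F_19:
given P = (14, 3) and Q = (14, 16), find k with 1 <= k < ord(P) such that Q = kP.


Enumerate multiples of P until we hit Q = (14, 16):
  1P = (14, 3)
  2P = (0, 1)
  3P = (12, 0)
  4P = (0, 18)
  5P = (14, 16)
Match found at i = 5.

k = 5


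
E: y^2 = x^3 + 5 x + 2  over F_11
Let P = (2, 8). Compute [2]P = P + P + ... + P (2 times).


k = 2 = 10_2 (binary, LSB first: 01)
Double-and-add from P = (2, 8):
  bit 0 = 0: acc unchanged = O
  bit 1 = 1: acc = O + (8, 9) = (8, 9)

2P = (8, 9)


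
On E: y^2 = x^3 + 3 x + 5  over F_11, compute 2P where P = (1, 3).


Doubling: s = (3 x1^2 + a) / (2 y1)
s = (3*1^2 + 3) / (2*3) mod 11 = 1
x3 = s^2 - 2 x1 mod 11 = 1^2 - 2*1 = 10
y3 = s (x1 - x3) - y1 mod 11 = 1 * (1 - 10) - 3 = 10

2P = (10, 10)


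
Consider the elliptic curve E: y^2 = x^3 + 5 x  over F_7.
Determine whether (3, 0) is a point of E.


Check whether y^2 = x^3 + 5 x + 0 (mod 7) for (x, y) = (3, 0).
LHS: y^2 = 0^2 mod 7 = 0
RHS: x^3 + 5 x + 0 = 3^3 + 5*3 + 0 mod 7 = 0
LHS = RHS

Yes, on the curve


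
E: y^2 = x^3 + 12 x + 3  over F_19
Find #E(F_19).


For each x in F_19, count y with y^2 = x^3 + 12 x + 3 mod 19:
  x = 1: RHS = 16, y in [4, 15]  -> 2 point(s)
  x = 2: RHS = 16, y in [4, 15]  -> 2 point(s)
  x = 3: RHS = 9, y in [3, 16]  -> 2 point(s)
  x = 4: RHS = 1, y in [1, 18]  -> 2 point(s)
  x = 5: RHS = 17, y in [6, 13]  -> 2 point(s)
  x = 6: RHS = 6, y in [5, 14]  -> 2 point(s)
  x = 9: RHS = 4, y in [2, 17]  -> 2 point(s)
  x = 13: RHS = 0, y in [0]  -> 1 point(s)
  x = 15: RHS = 5, y in [9, 10]  -> 2 point(s)
  x = 16: RHS = 16, y in [4, 15]  -> 2 point(s)
  x = 17: RHS = 9, y in [3, 16]  -> 2 point(s)
  x = 18: RHS = 9, y in [3, 16]  -> 2 point(s)
Affine points: 23. Add the point at infinity: total = 24.

#E(F_19) = 24


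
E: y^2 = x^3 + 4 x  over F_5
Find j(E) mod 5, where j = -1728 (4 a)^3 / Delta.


Delta = -16(4 a^3 + 27 b^2) mod 5 = 4
-1728 * (4 a)^3 = -1728 * (4*4)^3 mod 5 = 2
j = 2 * 4^(-1) mod 5 = 3

j = 3 (mod 5)


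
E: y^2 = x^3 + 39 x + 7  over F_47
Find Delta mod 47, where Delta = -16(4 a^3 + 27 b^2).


4 a^3 + 27 b^2 = 4*39^3 + 27*7^2 = 237276 + 1323 = 238599
Delta = -16 * (238599) = -3817584
Delta mod 47 = 38

Delta = 38 (mod 47)


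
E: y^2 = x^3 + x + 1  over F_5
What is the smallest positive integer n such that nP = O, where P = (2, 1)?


Compute successive multiples of P until we hit O:
  1P = (2, 1)
  2P = (2, 4)
  3P = O

ord(P) = 3


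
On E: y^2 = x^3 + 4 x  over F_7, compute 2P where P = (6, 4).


Doubling: s = (3 x1^2 + a) / (2 y1)
s = (3*6^2 + 4) / (2*4) mod 7 = 0
x3 = s^2 - 2 x1 mod 7 = 0^2 - 2*6 = 2
y3 = s (x1 - x3) - y1 mod 7 = 0 * (6 - 2) - 4 = 3

2P = (2, 3)


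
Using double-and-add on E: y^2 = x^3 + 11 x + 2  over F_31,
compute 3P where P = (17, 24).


k = 3 = 11_2 (binary, LSB first: 11)
Double-and-add from P = (17, 24):
  bit 0 = 1: acc = O + (17, 24) = (17, 24)
  bit 1 = 1: acc = (17, 24) + (7, 22) = (12, 8)

3P = (12, 8)


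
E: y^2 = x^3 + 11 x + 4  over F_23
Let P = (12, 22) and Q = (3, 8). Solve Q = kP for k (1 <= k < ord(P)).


Enumerate multiples of P until we hit Q = (3, 8):
  1P = (12, 22)
  2P = (8, 12)
  3P = (15, 5)
  4P = (0, 2)
  5P = (1, 4)
  6P = (18, 10)
  7P = (20, 17)
  8P = (9, 2)
  9P = (3, 15)
  10P = (14, 2)
  11P = (5, 0)
  12P = (14, 21)
  13P = (3, 8)
Match found at i = 13.

k = 13


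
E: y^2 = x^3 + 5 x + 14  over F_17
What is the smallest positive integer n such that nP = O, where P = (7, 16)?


Compute successive multiples of P until we hit O:
  1P = (7, 16)
  2P = (16, 5)
  3P = (2, 10)
  4P = (4, 8)
  5P = (15, 8)
  6P = (13, 7)
  7P = (12, 0)
  8P = (13, 10)
  ... (continuing to 14P)
  14P = O

ord(P) = 14


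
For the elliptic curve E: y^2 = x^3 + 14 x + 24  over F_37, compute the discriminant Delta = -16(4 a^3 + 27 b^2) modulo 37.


4 a^3 + 27 b^2 = 4*14^3 + 27*24^2 = 10976 + 15552 = 26528
Delta = -16 * (26528) = -424448
Delta mod 37 = 16

Delta = 16 (mod 37)


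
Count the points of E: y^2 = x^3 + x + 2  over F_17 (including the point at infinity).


For each x in F_17, count y with y^2 = x^3 + 1 x + 2 mod 17:
  x = 0: RHS = 2, y in [6, 11]  -> 2 point(s)
  x = 1: RHS = 4, y in [2, 15]  -> 2 point(s)
  x = 3: RHS = 15, y in [7, 10]  -> 2 point(s)
  x = 4: RHS = 2, y in [6, 11]  -> 2 point(s)
  x = 5: RHS = 13, y in [8, 9]  -> 2 point(s)
  x = 9: RHS = 9, y in [3, 14]  -> 2 point(s)
  x = 10: RHS = 9, y in [3, 14]  -> 2 point(s)
  x = 11: RHS = 1, y in [1, 16]  -> 2 point(s)
  x = 12: RHS = 8, y in [5, 12]  -> 2 point(s)
  x = 13: RHS = 2, y in [6, 11]  -> 2 point(s)
  x = 15: RHS = 9, y in [3, 14]  -> 2 point(s)
  x = 16: RHS = 0, y in [0]  -> 1 point(s)
Affine points: 23. Add the point at infinity: total = 24.

#E(F_17) = 24


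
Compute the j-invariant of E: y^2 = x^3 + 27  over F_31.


Delta = -16(4 a^3 + 27 b^2) mod 31 = 1
-1728 * (4 a)^3 = -1728 * (4*0)^3 mod 31 = 0
j = 0 * 1^(-1) mod 31 = 0

j = 0 (mod 31)


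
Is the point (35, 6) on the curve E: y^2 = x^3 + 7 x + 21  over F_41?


Check whether y^2 = x^3 + 7 x + 21 (mod 41) for (x, y) = (35, 6).
LHS: y^2 = 6^2 mod 41 = 36
RHS: x^3 + 7 x + 21 = 35^3 + 7*35 + 21 mod 41 = 9
LHS != RHS

No, not on the curve


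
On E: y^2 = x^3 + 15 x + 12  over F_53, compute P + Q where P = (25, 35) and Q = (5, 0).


P != Q, so use the chord formula.
s = (y2 - y1) / (x2 - x1) = (18) / (33) mod 53 = 15
x3 = s^2 - x1 - x2 mod 53 = 15^2 - 25 - 5 = 36
y3 = s (x1 - x3) - y1 mod 53 = 15 * (25 - 36) - 35 = 12

P + Q = (36, 12)


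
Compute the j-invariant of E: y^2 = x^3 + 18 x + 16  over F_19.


Delta = -16(4 a^3 + 27 b^2) mod 19 = 14
-1728 * (4 a)^3 = -1728 * (4*18)^3 mod 19 = 12
j = 12 * 14^(-1) mod 19 = 9

j = 9 (mod 19)


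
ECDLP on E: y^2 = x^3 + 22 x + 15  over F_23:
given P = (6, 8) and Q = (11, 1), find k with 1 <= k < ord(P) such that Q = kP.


Enumerate multiples of P until we hit Q = (11, 1):
  1P = (6, 8)
  2P = (17, 9)
  3P = (4, 11)
  4P = (21, 3)
  5P = (14, 10)
  6P = (16, 1)
  7P = (10, 4)
  8P = (8, 17)
  9P = (12, 11)
  10P = (11, 1)
Match found at i = 10.

k = 10


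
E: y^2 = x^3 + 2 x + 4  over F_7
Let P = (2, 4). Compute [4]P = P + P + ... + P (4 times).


k = 4 = 100_2 (binary, LSB first: 001)
Double-and-add from P = (2, 4):
  bit 0 = 0: acc unchanged = O
  bit 1 = 0: acc unchanged = O
  bit 2 = 1: acc = O + (2, 3) = (2, 3)

4P = (2, 3)


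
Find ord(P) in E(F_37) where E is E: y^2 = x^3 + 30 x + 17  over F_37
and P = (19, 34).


Compute successive multiples of P until we hit O:
  1P = (19, 34)
  2P = (27, 7)
  3P = (18, 32)
  4P = (4, 33)
  5P = (2, 14)
  6P = (17, 1)
  7P = (5, 12)
  8P = (20, 12)
  ... (continuing to 35P)
  35P = O

ord(P) = 35


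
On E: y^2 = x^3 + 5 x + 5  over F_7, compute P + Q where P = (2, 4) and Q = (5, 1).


P != Q, so use the chord formula.
s = (y2 - y1) / (x2 - x1) = (4) / (3) mod 7 = 6
x3 = s^2 - x1 - x2 mod 7 = 6^2 - 2 - 5 = 1
y3 = s (x1 - x3) - y1 mod 7 = 6 * (2 - 1) - 4 = 2

P + Q = (1, 2)


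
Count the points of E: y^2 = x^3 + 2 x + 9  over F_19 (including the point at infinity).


For each x in F_19, count y with y^2 = x^3 + 2 x + 9 mod 19:
  x = 0: RHS = 9, y in [3, 16]  -> 2 point(s)
  x = 3: RHS = 4, y in [2, 17]  -> 2 point(s)
  x = 4: RHS = 5, y in [9, 10]  -> 2 point(s)
  x = 5: RHS = 11, y in [7, 12]  -> 2 point(s)
  x = 6: RHS = 9, y in [3, 16]  -> 2 point(s)
  x = 7: RHS = 5, y in [9, 10]  -> 2 point(s)
  x = 8: RHS = 5, y in [9, 10]  -> 2 point(s)
  x = 13: RHS = 9, y in [3, 16]  -> 2 point(s)
  x = 14: RHS = 7, y in [8, 11]  -> 2 point(s)
  x = 17: RHS = 16, y in [4, 15]  -> 2 point(s)
  x = 18: RHS = 6, y in [5, 14]  -> 2 point(s)
Affine points: 22. Add the point at infinity: total = 23.

#E(F_19) = 23
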